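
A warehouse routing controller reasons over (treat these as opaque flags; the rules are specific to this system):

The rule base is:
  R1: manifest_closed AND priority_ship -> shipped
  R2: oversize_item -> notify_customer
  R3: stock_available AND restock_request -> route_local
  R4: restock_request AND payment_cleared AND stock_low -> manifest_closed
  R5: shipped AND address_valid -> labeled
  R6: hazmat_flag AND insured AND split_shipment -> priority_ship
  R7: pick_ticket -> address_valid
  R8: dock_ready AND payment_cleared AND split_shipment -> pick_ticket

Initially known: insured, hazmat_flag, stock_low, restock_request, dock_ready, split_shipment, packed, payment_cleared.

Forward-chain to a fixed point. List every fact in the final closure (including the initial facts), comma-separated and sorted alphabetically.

Round 1: R4 [restock_request AND payment_cleared AND stock_low -> manifest_closed]; R6 [hazmat_flag AND insured AND split_shipment -> priority_ship]; R8 [dock_ready AND payment_cleared AND split_shipment -> pick_ticket]. New: manifest_closed, priority_ship, pick_ticket.
Round 2: R1 [manifest_closed AND priority_ship -> shipped]; R7 [pick_ticket -> address_valid]. New: shipped, address_valid.
Round 3: R5 [shipped AND address_valid -> labeled]. New: labeled.

address_valid, dock_ready, hazmat_flag, insured, labeled, manifest_closed, packed, payment_cleared, pick_ticket, priority_ship, restock_request, shipped, split_shipment, stock_low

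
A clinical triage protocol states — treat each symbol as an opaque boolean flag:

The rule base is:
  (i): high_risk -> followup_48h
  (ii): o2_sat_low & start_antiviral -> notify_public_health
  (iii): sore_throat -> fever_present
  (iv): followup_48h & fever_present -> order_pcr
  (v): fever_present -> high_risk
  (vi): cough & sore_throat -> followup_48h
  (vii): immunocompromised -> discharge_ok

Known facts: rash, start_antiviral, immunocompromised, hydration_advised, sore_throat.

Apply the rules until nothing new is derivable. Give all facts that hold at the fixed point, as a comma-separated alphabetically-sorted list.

Round 1: (iii) [sore_throat -> fever_present]; (vii) [immunocompromised -> discharge_ok]. New: fever_present, discharge_ok.
Round 2: (v) [fever_present -> high_risk]. New: high_risk.
Round 3: (i) [high_risk -> followup_48h]. New: followup_48h.
Round 4: (iv) [followup_48h & fever_present -> order_pcr]. New: order_pcr.

discharge_ok, fever_present, followup_48h, high_risk, hydration_advised, immunocompromised, order_pcr, rash, sore_throat, start_antiviral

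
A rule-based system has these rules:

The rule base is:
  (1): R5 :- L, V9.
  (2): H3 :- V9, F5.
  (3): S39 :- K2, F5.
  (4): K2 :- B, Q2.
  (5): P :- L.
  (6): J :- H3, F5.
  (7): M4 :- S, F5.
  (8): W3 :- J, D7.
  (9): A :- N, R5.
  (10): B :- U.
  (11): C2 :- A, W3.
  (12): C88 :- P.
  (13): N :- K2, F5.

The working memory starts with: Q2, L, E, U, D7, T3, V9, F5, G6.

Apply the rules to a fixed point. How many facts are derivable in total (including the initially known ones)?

21

Round 1 fires (1), (2), (5), (10), giving R5, H3, P, B.
Round 2 fires (4), (6), (12), giving K2, J, C88.
Round 3 fires (3), (8), (13), giving S39, W3, N.
Round 4 fires (9), giving A.
Round 5 fires (11), giving C2.
Closure: {A, B, C2, C88, D7, E, F5, G6, H3, J, K2, L, N, P, Q2, R5, S39, T3, U, V9, W3} — 21 facts.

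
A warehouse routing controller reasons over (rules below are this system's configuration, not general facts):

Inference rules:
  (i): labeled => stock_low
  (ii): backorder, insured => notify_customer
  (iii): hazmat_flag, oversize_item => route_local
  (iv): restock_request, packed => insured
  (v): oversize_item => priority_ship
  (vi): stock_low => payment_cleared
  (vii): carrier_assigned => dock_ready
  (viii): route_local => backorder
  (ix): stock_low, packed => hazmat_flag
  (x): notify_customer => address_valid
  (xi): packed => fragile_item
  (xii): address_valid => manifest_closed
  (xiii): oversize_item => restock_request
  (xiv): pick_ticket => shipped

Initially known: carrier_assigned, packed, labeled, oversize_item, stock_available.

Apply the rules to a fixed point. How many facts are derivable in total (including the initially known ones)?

Round 1: (i) [labeled => stock_low]; (v) [oversize_item => priority_ship]; (vii) [carrier_assigned => dock_ready]; (xi) [packed => fragile_item]; (xiii) [oversize_item => restock_request]. Adds stock_low, priority_ship, dock_ready, fragile_item, restock_request.
Round 2: (iv) [restock_request, packed => insured]; (vi) [stock_low => payment_cleared]; (ix) [stock_low, packed => hazmat_flag]. Adds insured, payment_cleared, hazmat_flag.
Round 3: (iii) [hazmat_flag, oversize_item => route_local]. Adds route_local.
Round 4: (viii) [route_local => backorder]. Adds backorder.
Round 5: (ii) [backorder, insured => notify_customer]. Adds notify_customer.
Round 6: (x) [notify_customer => address_valid]. Adds address_valid.
Round 7: (xii) [address_valid => manifest_closed]. Adds manifest_closed.
Closure: {address_valid, backorder, carrier_assigned, dock_ready, fragile_item, hazmat_flag, insured, labeled, manifest_closed, notify_customer, oversize_item, packed, payment_cleared, priority_ship, restock_request, route_local, stock_available, stock_low} — 18 facts.

18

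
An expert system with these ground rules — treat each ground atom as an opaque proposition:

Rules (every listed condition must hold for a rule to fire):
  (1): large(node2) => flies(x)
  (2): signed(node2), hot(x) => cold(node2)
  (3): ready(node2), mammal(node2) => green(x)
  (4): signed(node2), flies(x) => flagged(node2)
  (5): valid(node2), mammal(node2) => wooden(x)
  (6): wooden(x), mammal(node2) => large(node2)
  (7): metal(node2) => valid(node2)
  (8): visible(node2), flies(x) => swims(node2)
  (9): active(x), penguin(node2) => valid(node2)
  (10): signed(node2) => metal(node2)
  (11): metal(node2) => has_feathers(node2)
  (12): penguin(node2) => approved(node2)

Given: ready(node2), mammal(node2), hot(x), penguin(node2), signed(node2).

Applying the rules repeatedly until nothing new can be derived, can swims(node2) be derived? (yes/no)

no

Round 1: (2) [signed(node2), hot(x) => cold(node2)]; (3) [ready(node2), mammal(node2) => green(x)]; (10) [signed(node2) => metal(node2)]; (12) [penguin(node2) => approved(node2)]. New: cold(node2), green(x), metal(node2), approved(node2).
Round 2: (7) [metal(node2) => valid(node2)]; (11) [metal(node2) => has_feathers(node2)]. New: valid(node2), has_feathers(node2).
Round 3: (5) [valid(node2), mammal(node2) => wooden(x)]. New: wooden(x).
Round 4: (6) [wooden(x), mammal(node2) => large(node2)]. New: large(node2).
Round 5: (1) [large(node2) => flies(x)]. New: flies(x).
Round 6: (4) [signed(node2), flies(x) => flagged(node2)]. New: flagged(node2).
Fixed point reached. swims(node2) is concluded only by (8); (8) needs visible(node2) (never derived).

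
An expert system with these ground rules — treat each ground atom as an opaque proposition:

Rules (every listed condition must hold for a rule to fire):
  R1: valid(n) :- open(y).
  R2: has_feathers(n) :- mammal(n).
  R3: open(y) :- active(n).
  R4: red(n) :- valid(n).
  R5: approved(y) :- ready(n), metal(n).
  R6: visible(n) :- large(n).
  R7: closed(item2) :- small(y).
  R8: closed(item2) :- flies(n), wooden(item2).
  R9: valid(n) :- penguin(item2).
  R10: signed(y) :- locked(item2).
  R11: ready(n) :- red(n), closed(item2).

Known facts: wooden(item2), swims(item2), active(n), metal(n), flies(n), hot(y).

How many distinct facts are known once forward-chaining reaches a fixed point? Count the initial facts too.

Round 1 — R3, R8, derive open(y), closed(item2).
Round 2 — R1, derive valid(n).
Round 3 — R4, derive red(n).
Round 4 — R11, derive ready(n).
Round 5 — R5, derive approved(y).
Closure: {active(n), approved(y), closed(item2), flies(n), hot(y), metal(n), open(y), ready(n), red(n), swims(item2), valid(n), wooden(item2)} — 12 facts.

12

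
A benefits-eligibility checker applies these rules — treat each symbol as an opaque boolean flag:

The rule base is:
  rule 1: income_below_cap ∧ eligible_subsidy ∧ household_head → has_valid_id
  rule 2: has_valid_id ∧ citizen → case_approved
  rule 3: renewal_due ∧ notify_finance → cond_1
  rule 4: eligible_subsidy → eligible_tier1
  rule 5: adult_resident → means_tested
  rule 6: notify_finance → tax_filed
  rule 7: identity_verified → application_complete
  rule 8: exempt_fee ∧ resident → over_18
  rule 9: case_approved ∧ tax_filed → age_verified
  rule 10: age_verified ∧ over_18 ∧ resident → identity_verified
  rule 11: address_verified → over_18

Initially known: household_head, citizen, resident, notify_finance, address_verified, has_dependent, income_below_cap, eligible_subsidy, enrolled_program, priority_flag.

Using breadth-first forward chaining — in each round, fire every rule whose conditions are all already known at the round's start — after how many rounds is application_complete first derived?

5

Round 1 fires rule 1, rule 4, rule 6, rule 11, giving has_valid_id, eligible_tier1, tax_filed, over_18.
Round 2 fires rule 2, giving case_approved.
Round 3 fires rule 9, giving age_verified.
Round 4 fires rule 10, giving identity_verified.
Round 5 fires rule 7, giving application_complete.
application_complete first appears in round 5.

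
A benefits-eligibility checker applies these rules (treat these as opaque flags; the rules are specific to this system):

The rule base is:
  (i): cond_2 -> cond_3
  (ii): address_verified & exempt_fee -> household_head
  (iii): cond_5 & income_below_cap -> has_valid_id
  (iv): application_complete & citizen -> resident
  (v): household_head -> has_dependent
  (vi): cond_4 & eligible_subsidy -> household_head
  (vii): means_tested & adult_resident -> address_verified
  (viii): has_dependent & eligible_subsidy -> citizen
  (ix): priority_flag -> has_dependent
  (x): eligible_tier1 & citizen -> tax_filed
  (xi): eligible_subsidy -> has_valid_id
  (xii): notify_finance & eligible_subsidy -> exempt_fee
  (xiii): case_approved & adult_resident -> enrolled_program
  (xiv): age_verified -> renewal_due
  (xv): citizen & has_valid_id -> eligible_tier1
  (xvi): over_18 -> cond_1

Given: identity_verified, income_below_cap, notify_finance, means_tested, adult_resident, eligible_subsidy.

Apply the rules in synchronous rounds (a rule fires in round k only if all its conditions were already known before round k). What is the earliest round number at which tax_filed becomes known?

Round 1: (vii) [means_tested & adult_resident -> address_verified]; (xi) [eligible_subsidy -> has_valid_id]; (xii) [notify_finance & eligible_subsidy -> exempt_fee]. New: address_verified, has_valid_id, exempt_fee.
Round 2: (ii) [address_verified & exempt_fee -> household_head]. New: household_head.
Round 3: (v) [household_head -> has_dependent]. New: has_dependent.
Round 4: (viii) [has_dependent & eligible_subsidy -> citizen]. New: citizen.
Round 5: (xv) [citizen & has_valid_id -> eligible_tier1]. New: eligible_tier1.
Round 6: (x) [eligible_tier1 & citizen -> tax_filed]. New: tax_filed.
tax_filed first appears in round 6.

6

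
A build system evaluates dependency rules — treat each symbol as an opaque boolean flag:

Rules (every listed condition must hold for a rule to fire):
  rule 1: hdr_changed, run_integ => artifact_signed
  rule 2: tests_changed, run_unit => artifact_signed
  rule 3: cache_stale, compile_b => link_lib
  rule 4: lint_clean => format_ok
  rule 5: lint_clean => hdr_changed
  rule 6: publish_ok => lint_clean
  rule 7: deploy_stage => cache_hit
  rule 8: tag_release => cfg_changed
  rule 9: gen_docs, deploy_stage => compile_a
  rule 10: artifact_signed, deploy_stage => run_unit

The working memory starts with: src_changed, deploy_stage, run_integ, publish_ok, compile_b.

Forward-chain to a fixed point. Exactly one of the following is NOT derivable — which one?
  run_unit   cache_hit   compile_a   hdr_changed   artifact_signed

compile_a

Round 1 — rule 6, rule 7, derive lint_clean, cache_hit.
Round 2 — rule 4, rule 5, derive format_ok, hdr_changed.
Round 3 — rule 1, derive artifact_signed.
Round 4 — rule 10, derive run_unit.
Derived: hdr_changed (round 2), cache_hit (round 1), run_unit (round 4), artifact_signed (round 3). compile_a never appears in any round.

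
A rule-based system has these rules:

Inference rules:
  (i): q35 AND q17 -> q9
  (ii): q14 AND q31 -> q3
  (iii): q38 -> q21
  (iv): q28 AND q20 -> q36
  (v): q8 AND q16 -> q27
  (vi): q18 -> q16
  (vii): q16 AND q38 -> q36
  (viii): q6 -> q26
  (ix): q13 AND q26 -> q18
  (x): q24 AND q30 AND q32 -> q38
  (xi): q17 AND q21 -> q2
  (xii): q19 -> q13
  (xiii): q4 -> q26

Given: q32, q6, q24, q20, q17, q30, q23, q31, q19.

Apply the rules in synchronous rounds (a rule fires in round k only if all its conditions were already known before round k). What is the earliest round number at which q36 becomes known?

4

[1] (viii) [q6 -> q26]; (x) [q24 AND q30 AND q32 -> q38]; (xii) [q19 -> q13]. ⇒ new: q26, q38, q13.
[2] (iii) [q38 -> q21]; (ix) [q13 AND q26 -> q18]. ⇒ new: q21, q18.
[3] (vi) [q18 -> q16]; (xi) [q17 AND q21 -> q2]. ⇒ new: q16, q2.
[4] (vii) [q16 AND q38 -> q36]. ⇒ new: q36.
q36 first appears in round 4.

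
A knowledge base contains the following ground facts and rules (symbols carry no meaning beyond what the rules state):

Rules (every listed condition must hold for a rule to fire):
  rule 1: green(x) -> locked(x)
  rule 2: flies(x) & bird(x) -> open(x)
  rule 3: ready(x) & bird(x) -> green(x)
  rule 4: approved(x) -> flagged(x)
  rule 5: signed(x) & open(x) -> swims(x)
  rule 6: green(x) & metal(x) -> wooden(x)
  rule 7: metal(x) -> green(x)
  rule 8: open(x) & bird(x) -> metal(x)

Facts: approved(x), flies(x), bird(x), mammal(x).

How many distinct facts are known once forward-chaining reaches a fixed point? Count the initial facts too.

Round 1: rule 2 [flies(x) & bird(x) -> open(x)]; rule 4 [approved(x) -> flagged(x)]. New: open(x), flagged(x).
Round 2: rule 8 [open(x) & bird(x) -> metal(x)]. New: metal(x).
Round 3: rule 7 [metal(x) -> green(x)]. New: green(x).
Round 4: rule 1 [green(x) -> locked(x)]; rule 6 [green(x) & metal(x) -> wooden(x)]. New: locked(x), wooden(x).
Closure: {approved(x), bird(x), flagged(x), flies(x), green(x), locked(x), mammal(x), metal(x), open(x), wooden(x)} — 10 facts.

10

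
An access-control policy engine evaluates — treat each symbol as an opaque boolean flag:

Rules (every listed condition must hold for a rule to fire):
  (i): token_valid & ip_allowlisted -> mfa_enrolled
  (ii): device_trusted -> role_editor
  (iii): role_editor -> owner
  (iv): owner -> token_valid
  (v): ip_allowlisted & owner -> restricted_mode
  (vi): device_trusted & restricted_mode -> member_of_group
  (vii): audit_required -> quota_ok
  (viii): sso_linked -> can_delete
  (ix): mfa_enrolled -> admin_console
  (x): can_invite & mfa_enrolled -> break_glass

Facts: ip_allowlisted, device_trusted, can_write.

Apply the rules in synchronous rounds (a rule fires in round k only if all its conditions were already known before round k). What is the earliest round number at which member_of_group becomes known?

4

[1] (ii) [device_trusted -> role_editor]. ⇒ new: role_editor.
[2] (iii) [role_editor -> owner]. ⇒ new: owner.
[3] (iv) [owner -> token_valid]; (v) [ip_allowlisted & owner -> restricted_mode]. ⇒ new: token_valid, restricted_mode.
[4] (i) [token_valid & ip_allowlisted -> mfa_enrolled]; (vi) [device_trusted & restricted_mode -> member_of_group]. ⇒ new: mfa_enrolled, member_of_group.
member_of_group first appears in round 4.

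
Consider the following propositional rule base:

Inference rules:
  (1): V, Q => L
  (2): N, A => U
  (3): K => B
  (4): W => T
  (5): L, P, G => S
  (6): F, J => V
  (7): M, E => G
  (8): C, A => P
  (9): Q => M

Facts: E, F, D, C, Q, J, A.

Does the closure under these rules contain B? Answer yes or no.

Round 1: (6) [F, J => V]; (8) [C, A => P]; (9) [Q => M]. New: V, P, M.
Round 2: (1) [V, Q => L]; (7) [M, E => G]. New: L, G.
Round 3: (5) [L, P, G => S]. New: S.
Fixed point reached. B is concluded only by (3); (3) needs K (never derived).

no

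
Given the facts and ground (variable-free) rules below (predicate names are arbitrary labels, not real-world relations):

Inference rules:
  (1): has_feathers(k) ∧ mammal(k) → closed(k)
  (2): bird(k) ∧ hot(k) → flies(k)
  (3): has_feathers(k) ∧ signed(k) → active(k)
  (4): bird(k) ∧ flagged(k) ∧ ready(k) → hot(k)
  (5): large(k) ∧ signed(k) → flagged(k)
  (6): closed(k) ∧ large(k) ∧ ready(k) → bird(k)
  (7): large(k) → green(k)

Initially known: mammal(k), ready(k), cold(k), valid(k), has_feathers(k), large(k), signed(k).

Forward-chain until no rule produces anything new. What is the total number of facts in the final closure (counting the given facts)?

Round 1 fires (1), (3), (5), (7), giving closed(k), active(k), flagged(k), green(k).
Round 2 fires (6), giving bird(k).
Round 3 fires (4), giving hot(k).
Round 4 fires (2), giving flies(k).
Closure: {active(k), bird(k), closed(k), cold(k), flagged(k), flies(k), green(k), has_feathers(k), hot(k), large(k), mammal(k), ready(k), signed(k), valid(k)} — 14 facts.

14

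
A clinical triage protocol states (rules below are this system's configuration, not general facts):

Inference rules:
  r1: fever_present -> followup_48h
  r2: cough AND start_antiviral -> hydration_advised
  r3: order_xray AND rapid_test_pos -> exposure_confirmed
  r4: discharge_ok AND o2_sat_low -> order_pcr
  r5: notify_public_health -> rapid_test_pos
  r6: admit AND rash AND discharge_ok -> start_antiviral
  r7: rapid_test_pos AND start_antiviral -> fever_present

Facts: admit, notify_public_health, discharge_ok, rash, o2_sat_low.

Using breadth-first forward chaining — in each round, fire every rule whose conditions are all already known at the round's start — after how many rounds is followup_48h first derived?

3

Round 1: r4 [discharge_ok AND o2_sat_low -> order_pcr]; r5 [notify_public_health -> rapid_test_pos]; r6 [admit AND rash AND discharge_ok -> start_antiviral]. New: order_pcr, rapid_test_pos, start_antiviral.
Round 2: r7 [rapid_test_pos AND start_antiviral -> fever_present]. New: fever_present.
Round 3: r1 [fever_present -> followup_48h]. New: followup_48h.
followup_48h first appears in round 3.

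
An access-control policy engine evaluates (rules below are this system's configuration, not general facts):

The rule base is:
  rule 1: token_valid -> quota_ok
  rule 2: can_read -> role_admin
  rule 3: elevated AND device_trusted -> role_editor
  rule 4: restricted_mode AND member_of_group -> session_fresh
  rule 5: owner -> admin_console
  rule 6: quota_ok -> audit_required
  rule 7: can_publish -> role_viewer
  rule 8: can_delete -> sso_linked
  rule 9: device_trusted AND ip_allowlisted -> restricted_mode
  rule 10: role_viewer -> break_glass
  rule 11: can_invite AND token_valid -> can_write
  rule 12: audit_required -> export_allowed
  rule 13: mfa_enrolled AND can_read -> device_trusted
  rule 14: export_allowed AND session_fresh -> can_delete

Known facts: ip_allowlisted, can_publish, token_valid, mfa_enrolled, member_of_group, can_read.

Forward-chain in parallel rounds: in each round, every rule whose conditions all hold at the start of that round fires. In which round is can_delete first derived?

Round 1: rule 1 [token_valid -> quota_ok]; rule 2 [can_read -> role_admin]; rule 7 [can_publish -> role_viewer]; rule 13 [mfa_enrolled AND can_read -> device_trusted]. New: quota_ok, role_admin, role_viewer, device_trusted.
Round 2: rule 6 [quota_ok -> audit_required]; rule 9 [device_trusted AND ip_allowlisted -> restricted_mode]; rule 10 [role_viewer -> break_glass]. New: audit_required, restricted_mode, break_glass.
Round 3: rule 4 [restricted_mode AND member_of_group -> session_fresh]; rule 12 [audit_required -> export_allowed]. New: session_fresh, export_allowed.
Round 4: rule 14 [export_allowed AND session_fresh -> can_delete]. New: can_delete.
can_delete first appears in round 4.

4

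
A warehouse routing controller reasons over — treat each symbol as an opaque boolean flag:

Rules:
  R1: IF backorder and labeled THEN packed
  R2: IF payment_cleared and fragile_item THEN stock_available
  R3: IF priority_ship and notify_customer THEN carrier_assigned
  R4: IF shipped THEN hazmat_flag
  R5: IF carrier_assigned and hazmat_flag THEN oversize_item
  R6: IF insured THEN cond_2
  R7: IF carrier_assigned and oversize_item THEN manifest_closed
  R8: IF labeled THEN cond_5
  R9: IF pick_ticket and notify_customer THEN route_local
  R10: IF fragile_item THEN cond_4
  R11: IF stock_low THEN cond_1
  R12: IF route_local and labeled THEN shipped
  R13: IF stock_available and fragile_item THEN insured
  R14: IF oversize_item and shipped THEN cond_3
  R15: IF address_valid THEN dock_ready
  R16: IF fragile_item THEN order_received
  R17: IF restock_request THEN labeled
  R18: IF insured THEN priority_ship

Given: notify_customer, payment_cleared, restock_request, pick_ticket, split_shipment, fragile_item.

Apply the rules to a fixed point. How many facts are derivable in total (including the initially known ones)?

Round 1: R2 [IF payment_cleared and fragile_item THEN stock_available]; R9 [IF pick_ticket and notify_customer THEN route_local]; R10 [IF fragile_item THEN cond_4]; R16 [IF fragile_item THEN order_received]; R17 [IF restock_request THEN labeled]. Adds stock_available, route_local, cond_4, order_received, labeled.
Round 2: R8 [IF labeled THEN cond_5]; R12 [IF route_local and labeled THEN shipped]; R13 [IF stock_available and fragile_item THEN insured]. Adds cond_5, shipped, insured.
Round 3: R4 [IF shipped THEN hazmat_flag]; R6 [IF insured THEN cond_2]; R18 [IF insured THEN priority_ship]. Adds hazmat_flag, cond_2, priority_ship.
Round 4: R3 [IF priority_ship and notify_customer THEN carrier_assigned]. Adds carrier_assigned.
Round 5: R5 [IF carrier_assigned and hazmat_flag THEN oversize_item]. Adds oversize_item.
Round 6: R7 [IF carrier_assigned and oversize_item THEN manifest_closed]; R14 [IF oversize_item and shipped THEN cond_3]. Adds manifest_closed, cond_3.
Closure: {carrier_assigned, cond_2, cond_3, cond_4, cond_5, fragile_item, hazmat_flag, insured, labeled, manifest_closed, notify_customer, order_received, oversize_item, payment_cleared, pick_ticket, priority_ship, restock_request, route_local, shipped, split_shipment, stock_available} — 21 facts.

21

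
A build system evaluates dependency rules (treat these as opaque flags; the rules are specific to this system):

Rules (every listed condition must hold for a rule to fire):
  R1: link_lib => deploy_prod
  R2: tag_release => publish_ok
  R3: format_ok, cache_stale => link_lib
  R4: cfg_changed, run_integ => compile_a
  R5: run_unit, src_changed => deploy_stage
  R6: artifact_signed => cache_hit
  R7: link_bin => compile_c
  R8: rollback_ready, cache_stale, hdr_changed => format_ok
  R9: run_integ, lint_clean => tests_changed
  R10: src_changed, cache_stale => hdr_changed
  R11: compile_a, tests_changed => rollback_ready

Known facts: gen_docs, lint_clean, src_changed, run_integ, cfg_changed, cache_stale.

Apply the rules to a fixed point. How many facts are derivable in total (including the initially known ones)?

13

Round 1 fires R4, R9, R10, giving compile_a, tests_changed, hdr_changed.
Round 2 fires R11, giving rollback_ready.
Round 3 fires R8, giving format_ok.
Round 4 fires R3, giving link_lib.
Round 5 fires R1, giving deploy_prod.
Closure: {cache_stale, cfg_changed, compile_a, deploy_prod, format_ok, gen_docs, hdr_changed, link_lib, lint_clean, rollback_ready, run_integ, src_changed, tests_changed} — 13 facts.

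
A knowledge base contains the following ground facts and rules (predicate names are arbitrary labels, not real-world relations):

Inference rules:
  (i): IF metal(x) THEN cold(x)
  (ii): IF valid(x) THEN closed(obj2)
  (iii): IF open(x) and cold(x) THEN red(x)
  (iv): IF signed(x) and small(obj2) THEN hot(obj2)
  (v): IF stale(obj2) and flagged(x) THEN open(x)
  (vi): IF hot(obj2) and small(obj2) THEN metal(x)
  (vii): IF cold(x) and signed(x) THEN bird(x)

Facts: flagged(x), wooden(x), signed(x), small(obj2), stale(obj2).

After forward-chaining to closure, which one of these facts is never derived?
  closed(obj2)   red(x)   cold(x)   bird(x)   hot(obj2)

Round 1 — (iv), (v), derive hot(obj2), open(x).
Round 2 — (vi), derive metal(x).
Round 3 — (i), derive cold(x).
Round 4 — (iii), (vii), derive red(x), bird(x).
Derived: red(x) (round 4), bird(x) (round 4), cold(x) (round 3), hot(obj2) (round 1). closed(obj2) never appears in any round.

closed(obj2)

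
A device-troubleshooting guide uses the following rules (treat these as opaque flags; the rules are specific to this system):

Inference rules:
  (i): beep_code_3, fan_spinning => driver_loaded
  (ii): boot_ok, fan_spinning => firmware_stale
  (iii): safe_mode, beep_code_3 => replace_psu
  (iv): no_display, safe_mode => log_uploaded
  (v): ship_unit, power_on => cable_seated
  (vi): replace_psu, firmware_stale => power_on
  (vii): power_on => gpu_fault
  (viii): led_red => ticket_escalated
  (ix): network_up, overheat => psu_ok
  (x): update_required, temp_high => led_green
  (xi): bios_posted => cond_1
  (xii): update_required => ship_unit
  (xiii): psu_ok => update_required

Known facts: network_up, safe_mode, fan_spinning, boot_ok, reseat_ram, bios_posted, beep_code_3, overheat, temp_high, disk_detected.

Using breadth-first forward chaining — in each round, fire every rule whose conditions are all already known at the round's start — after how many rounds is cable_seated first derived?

Round 1: (i) [beep_code_3, fan_spinning => driver_loaded]; (ii) [boot_ok, fan_spinning => firmware_stale]; (iii) [safe_mode, beep_code_3 => replace_psu]; (ix) [network_up, overheat => psu_ok]; (xi) [bios_posted => cond_1]. Adds driver_loaded, firmware_stale, replace_psu, psu_ok, cond_1.
Round 2: (vi) [replace_psu, firmware_stale => power_on]; (xiii) [psu_ok => update_required]. Adds power_on, update_required.
Round 3: (vii) [power_on => gpu_fault]; (x) [update_required, temp_high => led_green]; (xii) [update_required => ship_unit]. Adds gpu_fault, led_green, ship_unit.
Round 4: (v) [ship_unit, power_on => cable_seated]. Adds cable_seated.
cable_seated first appears in round 4.

4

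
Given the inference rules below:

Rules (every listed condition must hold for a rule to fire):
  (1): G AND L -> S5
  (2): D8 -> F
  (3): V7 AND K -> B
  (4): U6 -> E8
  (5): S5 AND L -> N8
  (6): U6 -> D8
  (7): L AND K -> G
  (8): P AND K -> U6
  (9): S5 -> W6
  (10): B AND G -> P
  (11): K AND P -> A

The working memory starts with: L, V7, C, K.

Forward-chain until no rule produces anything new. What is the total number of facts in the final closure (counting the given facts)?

Round 1: (3) [V7 AND K -> B]; (7) [L AND K -> G]. Adds B, G.
Round 2: (1) [G AND L -> S5]; (10) [B AND G -> P]. Adds S5, P.
Round 3: (5) [S5 AND L -> N8]; (8) [P AND K -> U6]; (9) [S5 -> W6]; (11) [K AND P -> A]. Adds N8, U6, W6, A.
Round 4: (4) [U6 -> E8]; (6) [U6 -> D8]. Adds E8, D8.
Round 5: (2) [D8 -> F]. Adds F.
Closure: {A, B, C, D8, E8, F, G, K, L, N8, P, S5, U6, V7, W6} — 15 facts.

15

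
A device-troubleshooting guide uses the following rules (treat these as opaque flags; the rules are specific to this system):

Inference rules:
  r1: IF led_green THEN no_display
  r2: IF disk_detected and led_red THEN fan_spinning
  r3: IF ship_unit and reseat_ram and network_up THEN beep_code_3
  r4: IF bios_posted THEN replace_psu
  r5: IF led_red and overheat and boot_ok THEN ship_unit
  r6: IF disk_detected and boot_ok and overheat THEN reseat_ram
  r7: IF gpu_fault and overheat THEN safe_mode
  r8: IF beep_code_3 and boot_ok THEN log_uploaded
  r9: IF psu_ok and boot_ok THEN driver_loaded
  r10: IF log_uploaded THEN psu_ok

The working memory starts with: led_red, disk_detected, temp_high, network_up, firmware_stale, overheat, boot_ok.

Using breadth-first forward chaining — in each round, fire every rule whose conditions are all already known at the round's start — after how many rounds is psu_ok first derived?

[1] r2 [IF disk_detected and led_red THEN fan_spinning]; r5 [IF led_red and overheat and boot_ok THEN ship_unit]; r6 [IF disk_detected and boot_ok and overheat THEN reseat_ram]. ⇒ new: fan_spinning, ship_unit, reseat_ram.
[2] r3 [IF ship_unit and reseat_ram and network_up THEN beep_code_3]. ⇒ new: beep_code_3.
[3] r8 [IF beep_code_3 and boot_ok THEN log_uploaded]. ⇒ new: log_uploaded.
[4] r10 [IF log_uploaded THEN psu_ok]. ⇒ new: psu_ok.
psu_ok first appears in round 4.

4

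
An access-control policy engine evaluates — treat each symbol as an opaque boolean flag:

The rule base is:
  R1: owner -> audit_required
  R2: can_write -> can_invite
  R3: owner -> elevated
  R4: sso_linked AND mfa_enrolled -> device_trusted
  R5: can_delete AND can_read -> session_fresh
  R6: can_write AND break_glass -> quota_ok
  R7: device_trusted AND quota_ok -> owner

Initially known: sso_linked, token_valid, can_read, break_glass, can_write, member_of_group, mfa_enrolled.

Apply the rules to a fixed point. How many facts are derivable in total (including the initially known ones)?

[1] R2 [can_write -> can_invite]; R4 [sso_linked AND mfa_enrolled -> device_trusted]; R6 [can_write AND break_glass -> quota_ok]. ⇒ new: can_invite, device_trusted, quota_ok.
[2] R7 [device_trusted AND quota_ok -> owner]. ⇒ new: owner.
[3] R1 [owner -> audit_required]; R3 [owner -> elevated]. ⇒ new: audit_required, elevated.
Closure: {audit_required, break_glass, can_invite, can_read, can_write, device_trusted, elevated, member_of_group, mfa_enrolled, owner, quota_ok, sso_linked, token_valid} — 13 facts.

13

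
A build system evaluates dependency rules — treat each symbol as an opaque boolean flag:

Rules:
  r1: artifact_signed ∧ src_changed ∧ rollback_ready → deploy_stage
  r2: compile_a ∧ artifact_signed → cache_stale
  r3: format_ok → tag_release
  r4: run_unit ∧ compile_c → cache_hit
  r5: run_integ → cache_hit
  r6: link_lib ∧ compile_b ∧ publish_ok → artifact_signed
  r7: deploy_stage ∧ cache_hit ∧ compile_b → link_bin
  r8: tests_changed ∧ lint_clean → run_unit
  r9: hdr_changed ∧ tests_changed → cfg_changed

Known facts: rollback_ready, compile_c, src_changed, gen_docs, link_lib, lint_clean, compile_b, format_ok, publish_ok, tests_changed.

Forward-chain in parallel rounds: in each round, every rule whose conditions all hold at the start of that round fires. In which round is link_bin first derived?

[1] r3 [format_ok → tag_release]; r6 [link_lib ∧ compile_b ∧ publish_ok → artifact_signed]; r8 [tests_changed ∧ lint_clean → run_unit]. ⇒ new: tag_release, artifact_signed, run_unit.
[2] r1 [artifact_signed ∧ src_changed ∧ rollback_ready → deploy_stage]; r4 [run_unit ∧ compile_c → cache_hit]. ⇒ new: deploy_stage, cache_hit.
[3] r7 [deploy_stage ∧ cache_hit ∧ compile_b → link_bin]. ⇒ new: link_bin.
link_bin first appears in round 3.

3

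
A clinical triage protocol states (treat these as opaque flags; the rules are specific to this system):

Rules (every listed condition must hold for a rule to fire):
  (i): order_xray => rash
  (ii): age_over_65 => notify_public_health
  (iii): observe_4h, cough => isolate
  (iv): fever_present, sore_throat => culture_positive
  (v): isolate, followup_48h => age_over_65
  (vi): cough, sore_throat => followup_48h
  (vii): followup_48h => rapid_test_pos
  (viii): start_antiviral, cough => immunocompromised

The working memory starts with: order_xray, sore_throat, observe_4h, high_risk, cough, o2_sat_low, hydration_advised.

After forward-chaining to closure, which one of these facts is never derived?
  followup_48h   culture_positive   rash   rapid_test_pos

culture_positive

Round 1: (i) [order_xray => rash]; (iii) [observe_4h, cough => isolate]; (vi) [cough, sore_throat => followup_48h]. Adds rash, isolate, followup_48h.
Round 2: (v) [isolate, followup_48h => age_over_65]; (vii) [followup_48h => rapid_test_pos]. Adds age_over_65, rapid_test_pos.
Round 3: (ii) [age_over_65 => notify_public_health]. Adds notify_public_health.
Derived: rapid_test_pos (round 2), rash (round 1), followup_48h (round 1). culture_positive never appears in any round.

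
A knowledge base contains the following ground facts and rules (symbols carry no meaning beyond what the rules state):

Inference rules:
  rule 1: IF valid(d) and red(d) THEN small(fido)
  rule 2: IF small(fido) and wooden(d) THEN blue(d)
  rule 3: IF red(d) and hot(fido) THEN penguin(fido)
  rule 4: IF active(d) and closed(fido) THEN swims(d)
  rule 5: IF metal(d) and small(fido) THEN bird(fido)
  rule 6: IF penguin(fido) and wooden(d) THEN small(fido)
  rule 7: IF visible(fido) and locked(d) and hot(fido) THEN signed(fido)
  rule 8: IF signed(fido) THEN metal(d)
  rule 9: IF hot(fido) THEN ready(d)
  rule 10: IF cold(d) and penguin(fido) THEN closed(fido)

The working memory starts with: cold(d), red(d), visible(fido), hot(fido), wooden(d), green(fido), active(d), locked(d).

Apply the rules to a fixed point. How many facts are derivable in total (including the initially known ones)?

Round 1 — rule 3, rule 7, rule 9, derive penguin(fido), signed(fido), ready(d).
Round 2 — rule 6, rule 8, rule 10, derive small(fido), metal(d), closed(fido).
Round 3 — rule 2, rule 4, rule 5, derive blue(d), swims(d), bird(fido).
Closure: {active(d), bird(fido), blue(d), closed(fido), cold(d), green(fido), hot(fido), locked(d), metal(d), penguin(fido), ready(d), red(d), signed(fido), small(fido), swims(d), visible(fido), wooden(d)} — 17 facts.

17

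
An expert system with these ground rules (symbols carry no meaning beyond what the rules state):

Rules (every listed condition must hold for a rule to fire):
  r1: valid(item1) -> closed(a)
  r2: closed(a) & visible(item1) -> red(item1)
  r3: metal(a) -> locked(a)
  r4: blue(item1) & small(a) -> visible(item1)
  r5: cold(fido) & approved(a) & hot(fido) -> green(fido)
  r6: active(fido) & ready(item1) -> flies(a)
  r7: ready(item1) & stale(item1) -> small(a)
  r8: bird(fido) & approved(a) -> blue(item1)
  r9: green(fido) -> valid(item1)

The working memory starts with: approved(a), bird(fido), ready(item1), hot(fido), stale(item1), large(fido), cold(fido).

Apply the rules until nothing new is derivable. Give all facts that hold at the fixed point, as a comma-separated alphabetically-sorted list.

[1] r5 [cold(fido) & approved(a) & hot(fido) -> green(fido)]; r7 [ready(item1) & stale(item1) -> small(a)]; r8 [bird(fido) & approved(a) -> blue(item1)]. ⇒ new: green(fido), small(a), blue(item1).
[2] r4 [blue(item1) & small(a) -> visible(item1)]; r9 [green(fido) -> valid(item1)]. ⇒ new: visible(item1), valid(item1).
[3] r1 [valid(item1) -> closed(a)]. ⇒ new: closed(a).
[4] r2 [closed(a) & visible(item1) -> red(item1)]. ⇒ new: red(item1).

approved(a), bird(fido), blue(item1), closed(a), cold(fido), green(fido), hot(fido), large(fido), ready(item1), red(item1), small(a), stale(item1), valid(item1), visible(item1)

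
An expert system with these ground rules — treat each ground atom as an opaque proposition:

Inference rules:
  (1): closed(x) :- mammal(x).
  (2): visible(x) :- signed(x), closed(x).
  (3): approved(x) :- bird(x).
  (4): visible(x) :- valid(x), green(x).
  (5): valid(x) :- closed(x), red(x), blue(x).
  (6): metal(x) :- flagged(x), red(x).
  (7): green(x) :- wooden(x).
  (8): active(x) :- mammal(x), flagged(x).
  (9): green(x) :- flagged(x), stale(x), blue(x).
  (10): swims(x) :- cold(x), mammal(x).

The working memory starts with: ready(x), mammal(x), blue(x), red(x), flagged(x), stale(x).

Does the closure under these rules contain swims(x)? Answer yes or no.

no

Round 1 fires (1), (6), (8), (9), giving closed(x), metal(x), active(x), green(x).
Round 2 fires (5), giving valid(x).
Round 3 fires (4), giving visible(x).
Fixed point reached. swims(x) is concluded only by (10); (10) needs cold(x) (never derived).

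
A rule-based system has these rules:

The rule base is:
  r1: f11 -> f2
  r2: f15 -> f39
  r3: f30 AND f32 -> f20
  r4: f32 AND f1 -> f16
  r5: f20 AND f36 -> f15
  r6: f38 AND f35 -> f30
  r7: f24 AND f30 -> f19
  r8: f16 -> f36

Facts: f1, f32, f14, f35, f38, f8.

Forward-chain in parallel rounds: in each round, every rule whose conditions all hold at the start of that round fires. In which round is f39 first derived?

[1] r4 [f32 AND f1 -> f16]; r6 [f38 AND f35 -> f30]. ⇒ new: f16, f30.
[2] r3 [f30 AND f32 -> f20]; r8 [f16 -> f36]. ⇒ new: f20, f36.
[3] r5 [f20 AND f36 -> f15]. ⇒ new: f15.
[4] r2 [f15 -> f39]. ⇒ new: f39.
f39 first appears in round 4.

4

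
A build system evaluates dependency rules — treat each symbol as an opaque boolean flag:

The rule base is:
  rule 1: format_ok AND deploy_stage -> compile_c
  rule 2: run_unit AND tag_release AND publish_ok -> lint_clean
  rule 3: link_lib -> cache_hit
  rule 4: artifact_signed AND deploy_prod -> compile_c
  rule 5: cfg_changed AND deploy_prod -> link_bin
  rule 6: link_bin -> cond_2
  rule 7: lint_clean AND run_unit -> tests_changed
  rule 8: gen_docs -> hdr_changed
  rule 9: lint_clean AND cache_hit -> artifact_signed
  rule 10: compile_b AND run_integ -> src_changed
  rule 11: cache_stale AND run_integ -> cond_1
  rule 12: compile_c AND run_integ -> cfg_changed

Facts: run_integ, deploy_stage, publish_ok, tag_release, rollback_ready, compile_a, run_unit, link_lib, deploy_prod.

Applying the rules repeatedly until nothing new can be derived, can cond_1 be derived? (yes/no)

no

Round 1: rule 2 [run_unit AND tag_release AND publish_ok -> lint_clean]; rule 3 [link_lib -> cache_hit]. New: lint_clean, cache_hit.
Round 2: rule 7 [lint_clean AND run_unit -> tests_changed]; rule 9 [lint_clean AND cache_hit -> artifact_signed]. New: tests_changed, artifact_signed.
Round 3: rule 4 [artifact_signed AND deploy_prod -> compile_c]. New: compile_c.
Round 4: rule 12 [compile_c AND run_integ -> cfg_changed]. New: cfg_changed.
Round 5: rule 5 [cfg_changed AND deploy_prod -> link_bin]. New: link_bin.
Round 6: rule 6 [link_bin -> cond_2]. New: cond_2.
Fixed point reached. cond_1 is concluded only by rule 11; rule 11 needs cache_stale (never derived).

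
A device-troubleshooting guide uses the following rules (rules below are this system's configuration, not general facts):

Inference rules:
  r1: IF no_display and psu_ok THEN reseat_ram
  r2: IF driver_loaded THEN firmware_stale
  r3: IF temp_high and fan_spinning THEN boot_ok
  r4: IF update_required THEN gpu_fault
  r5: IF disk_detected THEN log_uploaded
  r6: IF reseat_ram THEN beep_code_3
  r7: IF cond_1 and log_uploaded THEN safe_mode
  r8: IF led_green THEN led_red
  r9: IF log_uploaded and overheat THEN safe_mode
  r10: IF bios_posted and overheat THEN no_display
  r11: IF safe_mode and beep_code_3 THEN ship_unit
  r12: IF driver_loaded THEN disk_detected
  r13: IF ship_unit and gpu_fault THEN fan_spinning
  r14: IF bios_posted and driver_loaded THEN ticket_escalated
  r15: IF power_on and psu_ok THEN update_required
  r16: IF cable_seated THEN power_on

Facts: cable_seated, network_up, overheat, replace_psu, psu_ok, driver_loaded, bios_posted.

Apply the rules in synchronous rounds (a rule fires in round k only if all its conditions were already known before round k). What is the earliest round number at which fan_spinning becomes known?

[1] r2 [IF driver_loaded THEN firmware_stale]; r10 [IF bios_posted and overheat THEN no_display]; r12 [IF driver_loaded THEN disk_detected]; r14 [IF bios_posted and driver_loaded THEN ticket_escalated]; r16 [IF cable_seated THEN power_on]. ⇒ new: firmware_stale, no_display, disk_detected, ticket_escalated, power_on.
[2] r1 [IF no_display and psu_ok THEN reseat_ram]; r5 [IF disk_detected THEN log_uploaded]; r15 [IF power_on and psu_ok THEN update_required]. ⇒ new: reseat_ram, log_uploaded, update_required.
[3] r4 [IF update_required THEN gpu_fault]; r6 [IF reseat_ram THEN beep_code_3]; r9 [IF log_uploaded and overheat THEN safe_mode]. ⇒ new: gpu_fault, beep_code_3, safe_mode.
[4] r11 [IF safe_mode and beep_code_3 THEN ship_unit]. ⇒ new: ship_unit.
[5] r13 [IF ship_unit and gpu_fault THEN fan_spinning]. ⇒ new: fan_spinning.
fan_spinning first appears in round 5.

5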